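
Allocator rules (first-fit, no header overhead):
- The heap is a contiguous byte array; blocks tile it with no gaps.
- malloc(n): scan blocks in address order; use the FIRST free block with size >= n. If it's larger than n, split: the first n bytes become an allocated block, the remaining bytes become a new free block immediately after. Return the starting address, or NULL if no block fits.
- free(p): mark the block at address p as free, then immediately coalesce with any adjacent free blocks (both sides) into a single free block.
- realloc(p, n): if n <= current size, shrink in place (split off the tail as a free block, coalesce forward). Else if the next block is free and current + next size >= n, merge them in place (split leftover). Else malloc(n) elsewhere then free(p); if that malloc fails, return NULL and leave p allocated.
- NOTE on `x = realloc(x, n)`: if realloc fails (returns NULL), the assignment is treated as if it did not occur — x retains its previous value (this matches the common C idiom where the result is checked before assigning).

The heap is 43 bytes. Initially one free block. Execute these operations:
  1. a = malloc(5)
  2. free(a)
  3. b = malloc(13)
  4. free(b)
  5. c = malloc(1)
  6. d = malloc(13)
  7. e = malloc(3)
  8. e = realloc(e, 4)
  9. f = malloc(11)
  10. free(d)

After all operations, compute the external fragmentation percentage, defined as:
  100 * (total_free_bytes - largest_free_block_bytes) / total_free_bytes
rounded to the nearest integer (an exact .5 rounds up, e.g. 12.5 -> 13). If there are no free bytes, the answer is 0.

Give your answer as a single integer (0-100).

Op 1: a = malloc(5) -> a = 0; heap: [0-4 ALLOC][5-42 FREE]
Op 2: free(a) -> (freed a); heap: [0-42 FREE]
Op 3: b = malloc(13) -> b = 0; heap: [0-12 ALLOC][13-42 FREE]
Op 4: free(b) -> (freed b); heap: [0-42 FREE]
Op 5: c = malloc(1) -> c = 0; heap: [0-0 ALLOC][1-42 FREE]
Op 6: d = malloc(13) -> d = 1; heap: [0-0 ALLOC][1-13 ALLOC][14-42 FREE]
Op 7: e = malloc(3) -> e = 14; heap: [0-0 ALLOC][1-13 ALLOC][14-16 ALLOC][17-42 FREE]
Op 8: e = realloc(e, 4) -> e = 14; heap: [0-0 ALLOC][1-13 ALLOC][14-17 ALLOC][18-42 FREE]
Op 9: f = malloc(11) -> f = 18; heap: [0-0 ALLOC][1-13 ALLOC][14-17 ALLOC][18-28 ALLOC][29-42 FREE]
Op 10: free(d) -> (freed d); heap: [0-0 ALLOC][1-13 FREE][14-17 ALLOC][18-28 ALLOC][29-42 FREE]
Free blocks: [13 14] total_free=27 largest=14 -> 100*(27-14)/27 = 1300/27 ≈ 48.148 -> rounds to 48

Answer: 48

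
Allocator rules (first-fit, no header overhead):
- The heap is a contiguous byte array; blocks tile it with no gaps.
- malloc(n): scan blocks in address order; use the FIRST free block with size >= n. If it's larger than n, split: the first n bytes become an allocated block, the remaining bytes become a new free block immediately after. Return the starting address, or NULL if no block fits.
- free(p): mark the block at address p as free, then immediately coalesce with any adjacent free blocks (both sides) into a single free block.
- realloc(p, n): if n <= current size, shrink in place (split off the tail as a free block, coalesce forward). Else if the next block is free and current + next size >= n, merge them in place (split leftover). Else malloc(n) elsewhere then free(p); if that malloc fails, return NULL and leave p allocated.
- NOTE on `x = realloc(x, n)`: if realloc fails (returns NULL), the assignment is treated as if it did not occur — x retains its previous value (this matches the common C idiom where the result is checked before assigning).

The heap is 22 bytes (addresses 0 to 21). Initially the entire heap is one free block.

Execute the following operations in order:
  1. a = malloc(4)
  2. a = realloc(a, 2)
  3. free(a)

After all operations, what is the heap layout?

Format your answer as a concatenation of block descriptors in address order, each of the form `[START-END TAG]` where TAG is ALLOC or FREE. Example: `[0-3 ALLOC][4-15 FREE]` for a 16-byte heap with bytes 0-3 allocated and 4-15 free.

Op 1: a = malloc(4) -> a = 0; heap: [0-3 ALLOC][4-21 FREE]
Op 2: a = realloc(a, 2) -> a = 0; heap: [0-1 ALLOC][2-21 FREE]
Op 3: free(a) -> (freed a); heap: [0-21 FREE]

Answer: [0-21 FREE]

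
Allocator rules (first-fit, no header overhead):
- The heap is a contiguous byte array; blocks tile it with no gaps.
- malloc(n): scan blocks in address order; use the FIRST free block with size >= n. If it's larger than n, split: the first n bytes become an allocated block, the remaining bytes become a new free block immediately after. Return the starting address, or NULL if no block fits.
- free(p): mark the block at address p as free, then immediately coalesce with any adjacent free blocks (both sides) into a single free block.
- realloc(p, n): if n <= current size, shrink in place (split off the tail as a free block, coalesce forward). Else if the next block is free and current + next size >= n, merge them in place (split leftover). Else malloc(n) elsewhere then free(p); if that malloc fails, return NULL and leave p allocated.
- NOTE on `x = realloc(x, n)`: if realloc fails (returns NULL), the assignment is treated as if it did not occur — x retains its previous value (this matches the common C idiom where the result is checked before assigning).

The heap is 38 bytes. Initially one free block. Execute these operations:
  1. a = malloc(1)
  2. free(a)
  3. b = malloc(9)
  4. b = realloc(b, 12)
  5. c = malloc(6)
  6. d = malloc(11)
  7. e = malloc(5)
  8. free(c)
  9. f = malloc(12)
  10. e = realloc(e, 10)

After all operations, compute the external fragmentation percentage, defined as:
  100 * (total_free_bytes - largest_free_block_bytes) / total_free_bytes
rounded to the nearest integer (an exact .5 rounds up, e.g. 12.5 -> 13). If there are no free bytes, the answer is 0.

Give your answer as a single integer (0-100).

Op 1: a = malloc(1) -> a = 0; heap: [0-0 ALLOC][1-37 FREE]
Op 2: free(a) -> (freed a); heap: [0-37 FREE]
Op 3: b = malloc(9) -> b = 0; heap: [0-8 ALLOC][9-37 FREE]
Op 4: b = realloc(b, 12) -> b = 0; heap: [0-11 ALLOC][12-37 FREE]
Op 5: c = malloc(6) -> c = 12; heap: [0-11 ALLOC][12-17 ALLOC][18-37 FREE]
Op 6: d = malloc(11) -> d = 18; heap: [0-11 ALLOC][12-17 ALLOC][18-28 ALLOC][29-37 FREE]
Op 7: e = malloc(5) -> e = 29; heap: [0-11 ALLOC][12-17 ALLOC][18-28 ALLOC][29-33 ALLOC][34-37 FREE]
Op 8: free(c) -> (freed c); heap: [0-11 ALLOC][12-17 FREE][18-28 ALLOC][29-33 ALLOC][34-37 FREE]
Op 9: f = malloc(12) -> f = NULL; heap: [0-11 ALLOC][12-17 FREE][18-28 ALLOC][29-33 ALLOC][34-37 FREE]
Op 10: e = realloc(e, 10) -> NULL (e unchanged); heap: [0-11 ALLOC][12-17 FREE][18-28 ALLOC][29-33 ALLOC][34-37 FREE]
Free blocks: [6 4] total_free=10 largest=6 -> 100*(10-6)/10 = 400/10 = 40

Answer: 40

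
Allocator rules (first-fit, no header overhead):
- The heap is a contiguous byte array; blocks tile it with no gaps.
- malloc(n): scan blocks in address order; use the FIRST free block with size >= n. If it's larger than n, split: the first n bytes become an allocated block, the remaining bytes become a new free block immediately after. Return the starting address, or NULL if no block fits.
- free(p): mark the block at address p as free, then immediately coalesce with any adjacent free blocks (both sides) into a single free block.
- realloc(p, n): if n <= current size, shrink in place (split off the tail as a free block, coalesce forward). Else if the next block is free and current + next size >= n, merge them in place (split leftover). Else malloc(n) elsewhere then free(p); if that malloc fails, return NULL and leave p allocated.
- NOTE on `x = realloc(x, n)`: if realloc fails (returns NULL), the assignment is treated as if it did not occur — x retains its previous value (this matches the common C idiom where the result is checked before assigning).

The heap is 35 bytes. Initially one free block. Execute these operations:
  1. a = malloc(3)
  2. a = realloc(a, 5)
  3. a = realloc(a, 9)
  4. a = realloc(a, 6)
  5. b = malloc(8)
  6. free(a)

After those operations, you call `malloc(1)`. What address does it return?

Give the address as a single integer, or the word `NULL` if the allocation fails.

Op 1: a = malloc(3) -> a = 0; heap: [0-2 ALLOC][3-34 FREE]
Op 2: a = realloc(a, 5) -> a = 0; heap: [0-4 ALLOC][5-34 FREE]
Op 3: a = realloc(a, 9) -> a = 0; heap: [0-8 ALLOC][9-34 FREE]
Op 4: a = realloc(a, 6) -> a = 0; heap: [0-5 ALLOC][6-34 FREE]
Op 5: b = malloc(8) -> b = 6; heap: [0-5 ALLOC][6-13 ALLOC][14-34 FREE]
Op 6: free(a) -> (freed a); heap: [0-5 FREE][6-13 ALLOC][14-34 FREE]
malloc(1): first-fit scan over [0-5 FREE][6-13 ALLOC][14-34 FREE] -> 0

Answer: 0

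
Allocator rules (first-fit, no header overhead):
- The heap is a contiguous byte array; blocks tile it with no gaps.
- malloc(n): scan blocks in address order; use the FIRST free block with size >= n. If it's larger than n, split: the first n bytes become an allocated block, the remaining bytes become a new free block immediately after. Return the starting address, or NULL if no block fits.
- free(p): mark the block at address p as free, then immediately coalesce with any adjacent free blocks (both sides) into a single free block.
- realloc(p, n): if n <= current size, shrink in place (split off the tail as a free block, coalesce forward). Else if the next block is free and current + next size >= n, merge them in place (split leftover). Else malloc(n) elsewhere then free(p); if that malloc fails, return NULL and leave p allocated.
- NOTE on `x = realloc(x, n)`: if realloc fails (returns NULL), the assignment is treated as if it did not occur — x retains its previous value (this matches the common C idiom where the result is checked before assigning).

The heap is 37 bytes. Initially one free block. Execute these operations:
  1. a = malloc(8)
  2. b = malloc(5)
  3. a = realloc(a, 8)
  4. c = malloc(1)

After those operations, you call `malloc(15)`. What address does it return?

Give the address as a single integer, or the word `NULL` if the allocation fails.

Answer: 14

Derivation:
Op 1: a = malloc(8) -> a = 0; heap: [0-7 ALLOC][8-36 FREE]
Op 2: b = malloc(5) -> b = 8; heap: [0-7 ALLOC][8-12 ALLOC][13-36 FREE]
Op 3: a = realloc(a, 8) -> a = 0; heap: [0-7 ALLOC][8-12 ALLOC][13-36 FREE]
Op 4: c = malloc(1) -> c = 13; heap: [0-7 ALLOC][8-12 ALLOC][13-13 ALLOC][14-36 FREE]
malloc(15): first-fit scan over [0-7 ALLOC][8-12 ALLOC][13-13 ALLOC][14-36 FREE] -> 14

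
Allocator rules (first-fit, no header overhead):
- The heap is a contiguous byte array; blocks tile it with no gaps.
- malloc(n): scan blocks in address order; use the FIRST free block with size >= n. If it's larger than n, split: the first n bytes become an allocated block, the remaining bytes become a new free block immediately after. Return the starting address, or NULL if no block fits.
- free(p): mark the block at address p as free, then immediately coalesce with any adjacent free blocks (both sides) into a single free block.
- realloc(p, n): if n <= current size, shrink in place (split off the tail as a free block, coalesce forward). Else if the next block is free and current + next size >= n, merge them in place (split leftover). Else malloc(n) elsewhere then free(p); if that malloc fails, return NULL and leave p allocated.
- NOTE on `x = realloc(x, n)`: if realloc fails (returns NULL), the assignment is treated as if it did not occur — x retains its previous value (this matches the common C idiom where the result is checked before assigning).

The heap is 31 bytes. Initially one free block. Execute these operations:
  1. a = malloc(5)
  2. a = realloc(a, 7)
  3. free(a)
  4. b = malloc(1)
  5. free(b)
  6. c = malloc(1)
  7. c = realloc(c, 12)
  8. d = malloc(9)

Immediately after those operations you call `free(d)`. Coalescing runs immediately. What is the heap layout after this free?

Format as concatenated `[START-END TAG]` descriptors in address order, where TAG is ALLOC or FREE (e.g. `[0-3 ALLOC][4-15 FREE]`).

Answer: [0-11 ALLOC][12-30 FREE]

Derivation:
Op 1: a = malloc(5) -> a = 0; heap: [0-4 ALLOC][5-30 FREE]
Op 2: a = realloc(a, 7) -> a = 0; heap: [0-6 ALLOC][7-30 FREE]
Op 3: free(a) -> (freed a); heap: [0-30 FREE]
Op 4: b = malloc(1) -> b = 0; heap: [0-0 ALLOC][1-30 FREE]
Op 5: free(b) -> (freed b); heap: [0-30 FREE]
Op 6: c = malloc(1) -> c = 0; heap: [0-0 ALLOC][1-30 FREE]
Op 7: c = realloc(c, 12) -> c = 0; heap: [0-11 ALLOC][12-30 FREE]
Op 8: d = malloc(9) -> d = 12; heap: [0-11 ALLOC][12-20 ALLOC][21-30 FREE]
free(d): d = 12 -> block [12-20 ALLOC]; mark free, coalesce with adjacent free neighbors -> [0-11 ALLOC][12-30 FREE]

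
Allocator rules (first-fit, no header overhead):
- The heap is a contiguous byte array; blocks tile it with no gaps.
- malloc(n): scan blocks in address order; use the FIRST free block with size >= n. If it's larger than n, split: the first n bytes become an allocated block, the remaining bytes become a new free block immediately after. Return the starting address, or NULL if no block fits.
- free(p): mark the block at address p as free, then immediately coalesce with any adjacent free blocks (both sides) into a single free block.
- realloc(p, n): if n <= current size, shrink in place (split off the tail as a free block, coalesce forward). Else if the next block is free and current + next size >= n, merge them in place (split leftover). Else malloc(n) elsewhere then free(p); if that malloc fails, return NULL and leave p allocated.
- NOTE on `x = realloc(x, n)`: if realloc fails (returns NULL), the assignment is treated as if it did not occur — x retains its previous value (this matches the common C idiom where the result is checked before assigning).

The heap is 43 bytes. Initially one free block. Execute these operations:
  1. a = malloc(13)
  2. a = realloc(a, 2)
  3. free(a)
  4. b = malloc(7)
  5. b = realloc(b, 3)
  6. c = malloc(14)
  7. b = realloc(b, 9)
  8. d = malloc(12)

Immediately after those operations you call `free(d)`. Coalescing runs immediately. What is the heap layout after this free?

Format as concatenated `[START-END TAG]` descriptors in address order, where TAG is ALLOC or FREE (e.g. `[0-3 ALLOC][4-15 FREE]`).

Op 1: a = malloc(13) -> a = 0; heap: [0-12 ALLOC][13-42 FREE]
Op 2: a = realloc(a, 2) -> a = 0; heap: [0-1 ALLOC][2-42 FREE]
Op 3: free(a) -> (freed a); heap: [0-42 FREE]
Op 4: b = malloc(7) -> b = 0; heap: [0-6 ALLOC][7-42 FREE]
Op 5: b = realloc(b, 3) -> b = 0; heap: [0-2 ALLOC][3-42 FREE]
Op 6: c = malloc(14) -> c = 3; heap: [0-2 ALLOC][3-16 ALLOC][17-42 FREE]
Op 7: b = realloc(b, 9) -> b = 17; heap: [0-2 FREE][3-16 ALLOC][17-25 ALLOC][26-42 FREE]
Op 8: d = malloc(12) -> d = 26; heap: [0-2 FREE][3-16 ALLOC][17-25 ALLOC][26-37 ALLOC][38-42 FREE]
free(d): d = 26 -> block [26-37 ALLOC]; mark free, coalesce with adjacent free neighbors -> [0-2 FREE][3-16 ALLOC][17-25 ALLOC][26-42 FREE]

Answer: [0-2 FREE][3-16 ALLOC][17-25 ALLOC][26-42 FREE]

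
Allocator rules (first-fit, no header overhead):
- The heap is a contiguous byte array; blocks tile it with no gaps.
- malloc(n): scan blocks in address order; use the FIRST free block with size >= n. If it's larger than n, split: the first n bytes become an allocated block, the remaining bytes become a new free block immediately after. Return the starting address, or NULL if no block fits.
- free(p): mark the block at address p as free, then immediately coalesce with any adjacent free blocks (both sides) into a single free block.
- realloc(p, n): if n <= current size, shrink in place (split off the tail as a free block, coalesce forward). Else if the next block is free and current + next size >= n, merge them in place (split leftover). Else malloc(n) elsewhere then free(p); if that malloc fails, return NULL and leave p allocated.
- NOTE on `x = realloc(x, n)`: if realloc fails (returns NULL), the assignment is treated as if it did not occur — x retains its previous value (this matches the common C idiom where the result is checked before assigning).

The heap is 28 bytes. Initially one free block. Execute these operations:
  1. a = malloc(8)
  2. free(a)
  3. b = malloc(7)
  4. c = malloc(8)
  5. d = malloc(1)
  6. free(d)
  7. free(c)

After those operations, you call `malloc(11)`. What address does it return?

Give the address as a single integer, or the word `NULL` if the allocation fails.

Op 1: a = malloc(8) -> a = 0; heap: [0-7 ALLOC][8-27 FREE]
Op 2: free(a) -> (freed a); heap: [0-27 FREE]
Op 3: b = malloc(7) -> b = 0; heap: [0-6 ALLOC][7-27 FREE]
Op 4: c = malloc(8) -> c = 7; heap: [0-6 ALLOC][7-14 ALLOC][15-27 FREE]
Op 5: d = malloc(1) -> d = 15; heap: [0-6 ALLOC][7-14 ALLOC][15-15 ALLOC][16-27 FREE]
Op 6: free(d) -> (freed d); heap: [0-6 ALLOC][7-14 ALLOC][15-27 FREE]
Op 7: free(c) -> (freed c); heap: [0-6 ALLOC][7-27 FREE]
malloc(11): first-fit scan over [0-6 ALLOC][7-27 FREE] -> 7

Answer: 7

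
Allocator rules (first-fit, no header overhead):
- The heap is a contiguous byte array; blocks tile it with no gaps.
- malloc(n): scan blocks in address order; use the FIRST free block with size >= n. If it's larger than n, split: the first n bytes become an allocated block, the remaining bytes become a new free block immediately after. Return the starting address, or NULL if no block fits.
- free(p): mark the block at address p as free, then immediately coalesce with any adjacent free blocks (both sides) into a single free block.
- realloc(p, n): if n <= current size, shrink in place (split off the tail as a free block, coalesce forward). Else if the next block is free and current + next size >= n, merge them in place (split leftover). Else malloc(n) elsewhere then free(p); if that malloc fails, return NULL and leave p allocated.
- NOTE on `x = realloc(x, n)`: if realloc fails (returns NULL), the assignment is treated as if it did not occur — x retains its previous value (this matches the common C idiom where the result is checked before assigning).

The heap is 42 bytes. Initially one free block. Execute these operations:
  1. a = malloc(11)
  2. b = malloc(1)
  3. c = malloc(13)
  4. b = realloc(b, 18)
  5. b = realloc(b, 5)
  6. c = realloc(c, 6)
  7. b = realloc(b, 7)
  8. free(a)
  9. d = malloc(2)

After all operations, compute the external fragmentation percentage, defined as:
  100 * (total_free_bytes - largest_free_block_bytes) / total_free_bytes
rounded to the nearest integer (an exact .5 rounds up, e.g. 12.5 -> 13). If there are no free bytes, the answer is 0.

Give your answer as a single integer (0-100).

Op 1: a = malloc(11) -> a = 0; heap: [0-10 ALLOC][11-41 FREE]
Op 2: b = malloc(1) -> b = 11; heap: [0-10 ALLOC][11-11 ALLOC][12-41 FREE]
Op 3: c = malloc(13) -> c = 12; heap: [0-10 ALLOC][11-11 ALLOC][12-24 ALLOC][25-41 FREE]
Op 4: b = realloc(b, 18) -> NULL (b unchanged); heap: [0-10 ALLOC][11-11 ALLOC][12-24 ALLOC][25-41 FREE]
Op 5: b = realloc(b, 5) -> b = 25; heap: [0-10 ALLOC][11-11 FREE][12-24 ALLOC][25-29 ALLOC][30-41 FREE]
Op 6: c = realloc(c, 6) -> c = 12; heap: [0-10 ALLOC][11-11 FREE][12-17 ALLOC][18-24 FREE][25-29 ALLOC][30-41 FREE]
Op 7: b = realloc(b, 7) -> b = 25; heap: [0-10 ALLOC][11-11 FREE][12-17 ALLOC][18-24 FREE][25-31 ALLOC][32-41 FREE]
Op 8: free(a) -> (freed a); heap: [0-11 FREE][12-17 ALLOC][18-24 FREE][25-31 ALLOC][32-41 FREE]
Op 9: d = malloc(2) -> d = 0; heap: [0-1 ALLOC][2-11 FREE][12-17 ALLOC][18-24 FREE][25-31 ALLOC][32-41 FREE]
Free blocks: [10 7 10] total_free=27 largest=10 -> 100*(27-10)/27 = 1700/27 ≈ 62.963 -> rounds to 63

Answer: 63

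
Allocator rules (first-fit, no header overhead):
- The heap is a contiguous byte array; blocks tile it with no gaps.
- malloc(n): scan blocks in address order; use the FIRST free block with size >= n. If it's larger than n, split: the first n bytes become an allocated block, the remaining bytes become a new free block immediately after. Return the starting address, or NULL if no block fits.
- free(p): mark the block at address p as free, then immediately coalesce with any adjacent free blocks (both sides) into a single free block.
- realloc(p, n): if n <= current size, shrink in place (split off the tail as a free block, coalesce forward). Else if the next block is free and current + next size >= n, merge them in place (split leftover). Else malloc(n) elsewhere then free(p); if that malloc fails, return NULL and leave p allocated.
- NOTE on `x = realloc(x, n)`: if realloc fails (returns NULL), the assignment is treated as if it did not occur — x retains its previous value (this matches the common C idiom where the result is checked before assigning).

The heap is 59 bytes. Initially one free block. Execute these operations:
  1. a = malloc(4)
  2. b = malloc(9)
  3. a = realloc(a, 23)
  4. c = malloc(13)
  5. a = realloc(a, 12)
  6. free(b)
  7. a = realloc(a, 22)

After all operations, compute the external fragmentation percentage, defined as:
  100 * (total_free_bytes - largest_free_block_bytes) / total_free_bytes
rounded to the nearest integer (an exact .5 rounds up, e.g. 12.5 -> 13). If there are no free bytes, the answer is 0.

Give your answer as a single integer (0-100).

Answer: 46

Derivation:
Op 1: a = malloc(4) -> a = 0; heap: [0-3 ALLOC][4-58 FREE]
Op 2: b = malloc(9) -> b = 4; heap: [0-3 ALLOC][4-12 ALLOC][13-58 FREE]
Op 3: a = realloc(a, 23) -> a = 13; heap: [0-3 FREE][4-12 ALLOC][13-35 ALLOC][36-58 FREE]
Op 4: c = malloc(13) -> c = 36; heap: [0-3 FREE][4-12 ALLOC][13-35 ALLOC][36-48 ALLOC][49-58 FREE]
Op 5: a = realloc(a, 12) -> a = 13; heap: [0-3 FREE][4-12 ALLOC][13-24 ALLOC][25-35 FREE][36-48 ALLOC][49-58 FREE]
Op 6: free(b) -> (freed b); heap: [0-12 FREE][13-24 ALLOC][25-35 FREE][36-48 ALLOC][49-58 FREE]
Op 7: a = realloc(a, 22) -> a = 13; heap: [0-12 FREE][13-34 ALLOC][35-35 FREE][36-48 ALLOC][49-58 FREE]
Free blocks: [13 1 10] total_free=24 largest=13 -> 100*(24-13)/24 = 1100/24 ≈ 45.833 -> rounds to 46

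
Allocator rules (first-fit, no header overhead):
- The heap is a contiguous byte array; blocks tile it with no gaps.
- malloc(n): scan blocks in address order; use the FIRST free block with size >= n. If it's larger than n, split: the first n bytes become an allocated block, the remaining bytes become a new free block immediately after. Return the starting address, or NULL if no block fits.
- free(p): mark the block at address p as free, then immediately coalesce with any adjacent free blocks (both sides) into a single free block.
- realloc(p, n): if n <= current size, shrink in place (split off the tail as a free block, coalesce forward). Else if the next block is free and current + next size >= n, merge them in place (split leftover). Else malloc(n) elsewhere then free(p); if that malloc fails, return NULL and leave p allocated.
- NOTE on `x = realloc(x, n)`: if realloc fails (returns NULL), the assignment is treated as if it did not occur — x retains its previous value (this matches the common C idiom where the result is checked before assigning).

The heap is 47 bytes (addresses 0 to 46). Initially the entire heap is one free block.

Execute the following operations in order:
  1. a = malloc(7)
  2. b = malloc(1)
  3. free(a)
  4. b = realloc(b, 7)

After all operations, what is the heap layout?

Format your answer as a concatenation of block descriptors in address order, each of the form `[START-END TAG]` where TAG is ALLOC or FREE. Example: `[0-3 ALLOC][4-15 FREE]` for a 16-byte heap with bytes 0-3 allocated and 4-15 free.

Answer: [0-6 FREE][7-13 ALLOC][14-46 FREE]

Derivation:
Op 1: a = malloc(7) -> a = 0; heap: [0-6 ALLOC][7-46 FREE]
Op 2: b = malloc(1) -> b = 7; heap: [0-6 ALLOC][7-7 ALLOC][8-46 FREE]
Op 3: free(a) -> (freed a); heap: [0-6 FREE][7-7 ALLOC][8-46 FREE]
Op 4: b = realloc(b, 7) -> b = 7; heap: [0-6 FREE][7-13 ALLOC][14-46 FREE]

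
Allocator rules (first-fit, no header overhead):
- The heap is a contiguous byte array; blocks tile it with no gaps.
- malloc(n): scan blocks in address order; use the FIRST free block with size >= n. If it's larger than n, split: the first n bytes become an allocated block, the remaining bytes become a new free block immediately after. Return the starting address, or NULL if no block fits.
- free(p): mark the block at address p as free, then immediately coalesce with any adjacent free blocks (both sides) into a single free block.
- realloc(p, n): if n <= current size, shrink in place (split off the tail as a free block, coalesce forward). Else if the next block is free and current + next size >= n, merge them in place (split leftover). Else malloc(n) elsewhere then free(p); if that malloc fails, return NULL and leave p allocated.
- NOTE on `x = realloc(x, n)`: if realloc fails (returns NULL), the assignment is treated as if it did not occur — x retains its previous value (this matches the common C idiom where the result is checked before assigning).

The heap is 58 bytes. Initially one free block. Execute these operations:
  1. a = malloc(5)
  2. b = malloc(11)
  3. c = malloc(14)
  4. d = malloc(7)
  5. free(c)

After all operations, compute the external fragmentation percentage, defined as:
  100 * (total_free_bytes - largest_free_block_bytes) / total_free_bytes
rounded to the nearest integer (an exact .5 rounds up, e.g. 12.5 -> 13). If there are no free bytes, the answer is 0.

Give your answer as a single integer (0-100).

Op 1: a = malloc(5) -> a = 0; heap: [0-4 ALLOC][5-57 FREE]
Op 2: b = malloc(11) -> b = 5; heap: [0-4 ALLOC][5-15 ALLOC][16-57 FREE]
Op 3: c = malloc(14) -> c = 16; heap: [0-4 ALLOC][5-15 ALLOC][16-29 ALLOC][30-57 FREE]
Op 4: d = malloc(7) -> d = 30; heap: [0-4 ALLOC][5-15 ALLOC][16-29 ALLOC][30-36 ALLOC][37-57 FREE]
Op 5: free(c) -> (freed c); heap: [0-4 ALLOC][5-15 ALLOC][16-29 FREE][30-36 ALLOC][37-57 FREE]
Free blocks: [14 21] total_free=35 largest=21 -> 100*(35-21)/35 = 1400/35 = 40

Answer: 40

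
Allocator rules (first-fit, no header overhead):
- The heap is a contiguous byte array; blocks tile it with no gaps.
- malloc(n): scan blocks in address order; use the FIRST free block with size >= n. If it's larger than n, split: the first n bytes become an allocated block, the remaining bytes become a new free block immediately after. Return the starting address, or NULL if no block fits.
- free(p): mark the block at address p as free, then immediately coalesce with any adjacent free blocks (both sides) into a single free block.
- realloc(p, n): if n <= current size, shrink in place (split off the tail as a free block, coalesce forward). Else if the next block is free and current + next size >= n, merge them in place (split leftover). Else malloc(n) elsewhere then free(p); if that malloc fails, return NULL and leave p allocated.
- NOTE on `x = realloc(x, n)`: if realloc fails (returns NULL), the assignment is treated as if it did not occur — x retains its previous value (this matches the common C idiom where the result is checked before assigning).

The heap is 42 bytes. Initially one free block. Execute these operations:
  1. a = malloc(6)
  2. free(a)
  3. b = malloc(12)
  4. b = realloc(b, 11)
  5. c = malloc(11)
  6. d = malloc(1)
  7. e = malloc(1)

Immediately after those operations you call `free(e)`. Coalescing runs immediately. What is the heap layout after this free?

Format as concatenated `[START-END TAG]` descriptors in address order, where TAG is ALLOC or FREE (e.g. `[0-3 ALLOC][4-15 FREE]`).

Answer: [0-10 ALLOC][11-21 ALLOC][22-22 ALLOC][23-41 FREE]

Derivation:
Op 1: a = malloc(6) -> a = 0; heap: [0-5 ALLOC][6-41 FREE]
Op 2: free(a) -> (freed a); heap: [0-41 FREE]
Op 3: b = malloc(12) -> b = 0; heap: [0-11 ALLOC][12-41 FREE]
Op 4: b = realloc(b, 11) -> b = 0; heap: [0-10 ALLOC][11-41 FREE]
Op 5: c = malloc(11) -> c = 11; heap: [0-10 ALLOC][11-21 ALLOC][22-41 FREE]
Op 6: d = malloc(1) -> d = 22; heap: [0-10 ALLOC][11-21 ALLOC][22-22 ALLOC][23-41 FREE]
Op 7: e = malloc(1) -> e = 23; heap: [0-10 ALLOC][11-21 ALLOC][22-22 ALLOC][23-23 ALLOC][24-41 FREE]
free(e): e = 23 -> block [23-23 ALLOC]; mark free, coalesce with adjacent free neighbors -> [0-10 ALLOC][11-21 ALLOC][22-22 ALLOC][23-41 FREE]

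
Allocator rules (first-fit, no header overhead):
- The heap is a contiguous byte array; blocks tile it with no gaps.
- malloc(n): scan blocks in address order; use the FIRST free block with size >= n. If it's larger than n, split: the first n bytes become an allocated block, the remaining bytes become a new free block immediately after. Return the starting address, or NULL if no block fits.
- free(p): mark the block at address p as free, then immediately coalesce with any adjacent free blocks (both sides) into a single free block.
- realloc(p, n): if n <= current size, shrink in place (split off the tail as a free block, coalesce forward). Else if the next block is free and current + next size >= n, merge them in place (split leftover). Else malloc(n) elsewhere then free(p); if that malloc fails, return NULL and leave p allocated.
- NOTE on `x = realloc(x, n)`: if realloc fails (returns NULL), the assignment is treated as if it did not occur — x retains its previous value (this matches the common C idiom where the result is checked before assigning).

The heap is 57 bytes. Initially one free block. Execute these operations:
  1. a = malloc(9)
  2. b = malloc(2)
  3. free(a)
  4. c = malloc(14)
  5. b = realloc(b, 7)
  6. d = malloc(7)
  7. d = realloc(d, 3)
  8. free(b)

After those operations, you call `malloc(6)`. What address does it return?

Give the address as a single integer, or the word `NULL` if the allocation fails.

Op 1: a = malloc(9) -> a = 0; heap: [0-8 ALLOC][9-56 FREE]
Op 2: b = malloc(2) -> b = 9; heap: [0-8 ALLOC][9-10 ALLOC][11-56 FREE]
Op 3: free(a) -> (freed a); heap: [0-8 FREE][9-10 ALLOC][11-56 FREE]
Op 4: c = malloc(14) -> c = 11; heap: [0-8 FREE][9-10 ALLOC][11-24 ALLOC][25-56 FREE]
Op 5: b = realloc(b, 7) -> b = 0; heap: [0-6 ALLOC][7-10 FREE][11-24 ALLOC][25-56 FREE]
Op 6: d = malloc(7) -> d = 25; heap: [0-6 ALLOC][7-10 FREE][11-24 ALLOC][25-31 ALLOC][32-56 FREE]
Op 7: d = realloc(d, 3) -> d = 25; heap: [0-6 ALLOC][7-10 FREE][11-24 ALLOC][25-27 ALLOC][28-56 FREE]
Op 8: free(b) -> (freed b); heap: [0-10 FREE][11-24 ALLOC][25-27 ALLOC][28-56 FREE]
malloc(6): first-fit scan over [0-10 FREE][11-24 ALLOC][25-27 ALLOC][28-56 FREE] -> 0

Answer: 0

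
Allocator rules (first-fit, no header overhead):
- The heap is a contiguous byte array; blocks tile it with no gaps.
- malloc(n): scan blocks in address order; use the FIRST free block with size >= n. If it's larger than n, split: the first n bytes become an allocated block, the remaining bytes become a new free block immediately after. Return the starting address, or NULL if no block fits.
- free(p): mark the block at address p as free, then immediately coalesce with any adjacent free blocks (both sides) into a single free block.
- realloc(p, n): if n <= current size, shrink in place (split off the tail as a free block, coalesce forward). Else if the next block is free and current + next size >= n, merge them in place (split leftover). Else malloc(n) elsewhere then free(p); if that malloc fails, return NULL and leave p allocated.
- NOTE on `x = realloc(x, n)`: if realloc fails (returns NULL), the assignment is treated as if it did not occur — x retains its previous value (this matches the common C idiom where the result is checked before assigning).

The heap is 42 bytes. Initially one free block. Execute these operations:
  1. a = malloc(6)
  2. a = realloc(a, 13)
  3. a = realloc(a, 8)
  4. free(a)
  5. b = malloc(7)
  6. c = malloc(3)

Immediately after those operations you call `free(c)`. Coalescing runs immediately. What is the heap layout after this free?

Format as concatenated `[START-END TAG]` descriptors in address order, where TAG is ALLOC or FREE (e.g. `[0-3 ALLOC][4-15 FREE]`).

Op 1: a = malloc(6) -> a = 0; heap: [0-5 ALLOC][6-41 FREE]
Op 2: a = realloc(a, 13) -> a = 0; heap: [0-12 ALLOC][13-41 FREE]
Op 3: a = realloc(a, 8) -> a = 0; heap: [0-7 ALLOC][8-41 FREE]
Op 4: free(a) -> (freed a); heap: [0-41 FREE]
Op 5: b = malloc(7) -> b = 0; heap: [0-6 ALLOC][7-41 FREE]
Op 6: c = malloc(3) -> c = 7; heap: [0-6 ALLOC][7-9 ALLOC][10-41 FREE]
free(c): c = 7 -> block [7-9 ALLOC]; mark free, coalesce with adjacent free neighbors -> [0-6 ALLOC][7-41 FREE]

Answer: [0-6 ALLOC][7-41 FREE]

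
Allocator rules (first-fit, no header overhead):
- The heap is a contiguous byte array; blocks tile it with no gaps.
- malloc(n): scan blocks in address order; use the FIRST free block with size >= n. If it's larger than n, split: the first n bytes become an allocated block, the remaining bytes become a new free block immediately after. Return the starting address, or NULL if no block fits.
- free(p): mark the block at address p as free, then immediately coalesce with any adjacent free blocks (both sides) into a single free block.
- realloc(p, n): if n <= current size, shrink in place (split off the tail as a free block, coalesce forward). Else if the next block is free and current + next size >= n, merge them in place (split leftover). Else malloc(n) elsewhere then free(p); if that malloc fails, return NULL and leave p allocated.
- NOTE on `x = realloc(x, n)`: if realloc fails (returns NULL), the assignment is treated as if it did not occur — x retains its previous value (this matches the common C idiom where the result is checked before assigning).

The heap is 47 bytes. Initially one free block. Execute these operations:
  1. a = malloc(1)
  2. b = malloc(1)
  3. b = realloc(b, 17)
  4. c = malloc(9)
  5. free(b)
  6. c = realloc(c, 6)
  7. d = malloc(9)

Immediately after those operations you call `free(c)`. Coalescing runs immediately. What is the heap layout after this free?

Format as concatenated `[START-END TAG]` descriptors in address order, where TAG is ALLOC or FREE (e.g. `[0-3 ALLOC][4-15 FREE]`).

Op 1: a = malloc(1) -> a = 0; heap: [0-0 ALLOC][1-46 FREE]
Op 2: b = malloc(1) -> b = 1; heap: [0-0 ALLOC][1-1 ALLOC][2-46 FREE]
Op 3: b = realloc(b, 17) -> b = 1; heap: [0-0 ALLOC][1-17 ALLOC][18-46 FREE]
Op 4: c = malloc(9) -> c = 18; heap: [0-0 ALLOC][1-17 ALLOC][18-26 ALLOC][27-46 FREE]
Op 5: free(b) -> (freed b); heap: [0-0 ALLOC][1-17 FREE][18-26 ALLOC][27-46 FREE]
Op 6: c = realloc(c, 6) -> c = 18; heap: [0-0 ALLOC][1-17 FREE][18-23 ALLOC][24-46 FREE]
Op 7: d = malloc(9) -> d = 1; heap: [0-0 ALLOC][1-9 ALLOC][10-17 FREE][18-23 ALLOC][24-46 FREE]
free(c): c = 18 -> block [18-23 ALLOC]; mark free, coalesce with adjacent free neighbors -> [0-0 ALLOC][1-9 ALLOC][10-46 FREE]

Answer: [0-0 ALLOC][1-9 ALLOC][10-46 FREE]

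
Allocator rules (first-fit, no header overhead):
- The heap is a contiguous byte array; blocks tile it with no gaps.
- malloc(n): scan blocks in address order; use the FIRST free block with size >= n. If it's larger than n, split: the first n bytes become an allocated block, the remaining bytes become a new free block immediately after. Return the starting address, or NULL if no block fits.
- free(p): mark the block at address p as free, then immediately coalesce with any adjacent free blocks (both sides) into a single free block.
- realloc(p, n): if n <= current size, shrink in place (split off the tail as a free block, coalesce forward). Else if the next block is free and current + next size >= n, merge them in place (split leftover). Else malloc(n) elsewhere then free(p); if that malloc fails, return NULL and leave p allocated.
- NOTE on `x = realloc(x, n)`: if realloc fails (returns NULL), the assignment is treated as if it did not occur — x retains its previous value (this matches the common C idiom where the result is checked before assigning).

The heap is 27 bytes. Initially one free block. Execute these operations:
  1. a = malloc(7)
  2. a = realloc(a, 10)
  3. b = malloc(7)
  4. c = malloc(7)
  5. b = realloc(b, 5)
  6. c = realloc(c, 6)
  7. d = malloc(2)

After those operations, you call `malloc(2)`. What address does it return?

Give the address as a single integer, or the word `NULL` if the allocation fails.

Op 1: a = malloc(7) -> a = 0; heap: [0-6 ALLOC][7-26 FREE]
Op 2: a = realloc(a, 10) -> a = 0; heap: [0-9 ALLOC][10-26 FREE]
Op 3: b = malloc(7) -> b = 10; heap: [0-9 ALLOC][10-16 ALLOC][17-26 FREE]
Op 4: c = malloc(7) -> c = 17; heap: [0-9 ALLOC][10-16 ALLOC][17-23 ALLOC][24-26 FREE]
Op 5: b = realloc(b, 5) -> b = 10; heap: [0-9 ALLOC][10-14 ALLOC][15-16 FREE][17-23 ALLOC][24-26 FREE]
Op 6: c = realloc(c, 6) -> c = 17; heap: [0-9 ALLOC][10-14 ALLOC][15-16 FREE][17-22 ALLOC][23-26 FREE]
Op 7: d = malloc(2) -> d = 15; heap: [0-9 ALLOC][10-14 ALLOC][15-16 ALLOC][17-22 ALLOC][23-26 FREE]
malloc(2): first-fit scan over [0-9 ALLOC][10-14 ALLOC][15-16 ALLOC][17-22 ALLOC][23-26 FREE] -> 23

Answer: 23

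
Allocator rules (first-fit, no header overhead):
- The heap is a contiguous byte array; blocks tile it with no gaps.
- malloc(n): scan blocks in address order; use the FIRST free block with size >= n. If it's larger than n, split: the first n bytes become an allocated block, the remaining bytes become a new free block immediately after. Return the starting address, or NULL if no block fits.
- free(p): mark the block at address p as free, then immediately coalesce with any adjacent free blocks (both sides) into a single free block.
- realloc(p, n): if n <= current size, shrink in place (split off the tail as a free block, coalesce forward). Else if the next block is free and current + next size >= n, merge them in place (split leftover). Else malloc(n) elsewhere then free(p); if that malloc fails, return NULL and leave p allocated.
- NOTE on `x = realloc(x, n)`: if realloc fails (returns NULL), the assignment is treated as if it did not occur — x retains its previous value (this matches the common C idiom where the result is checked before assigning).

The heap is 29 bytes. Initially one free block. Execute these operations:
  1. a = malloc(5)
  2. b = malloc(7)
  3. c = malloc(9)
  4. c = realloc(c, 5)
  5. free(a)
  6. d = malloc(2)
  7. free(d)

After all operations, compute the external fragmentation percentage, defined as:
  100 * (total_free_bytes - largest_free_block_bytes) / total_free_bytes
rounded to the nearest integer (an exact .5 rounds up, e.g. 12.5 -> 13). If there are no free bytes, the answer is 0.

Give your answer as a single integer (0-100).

Answer: 29

Derivation:
Op 1: a = malloc(5) -> a = 0; heap: [0-4 ALLOC][5-28 FREE]
Op 2: b = malloc(7) -> b = 5; heap: [0-4 ALLOC][5-11 ALLOC][12-28 FREE]
Op 3: c = malloc(9) -> c = 12; heap: [0-4 ALLOC][5-11 ALLOC][12-20 ALLOC][21-28 FREE]
Op 4: c = realloc(c, 5) -> c = 12; heap: [0-4 ALLOC][5-11 ALLOC][12-16 ALLOC][17-28 FREE]
Op 5: free(a) -> (freed a); heap: [0-4 FREE][5-11 ALLOC][12-16 ALLOC][17-28 FREE]
Op 6: d = malloc(2) -> d = 0; heap: [0-1 ALLOC][2-4 FREE][5-11 ALLOC][12-16 ALLOC][17-28 FREE]
Op 7: free(d) -> (freed d); heap: [0-4 FREE][5-11 ALLOC][12-16 ALLOC][17-28 FREE]
Free blocks: [5 12] total_free=17 largest=12 -> 100*(17-12)/17 = 500/17 ≈ 29.412 -> rounds to 29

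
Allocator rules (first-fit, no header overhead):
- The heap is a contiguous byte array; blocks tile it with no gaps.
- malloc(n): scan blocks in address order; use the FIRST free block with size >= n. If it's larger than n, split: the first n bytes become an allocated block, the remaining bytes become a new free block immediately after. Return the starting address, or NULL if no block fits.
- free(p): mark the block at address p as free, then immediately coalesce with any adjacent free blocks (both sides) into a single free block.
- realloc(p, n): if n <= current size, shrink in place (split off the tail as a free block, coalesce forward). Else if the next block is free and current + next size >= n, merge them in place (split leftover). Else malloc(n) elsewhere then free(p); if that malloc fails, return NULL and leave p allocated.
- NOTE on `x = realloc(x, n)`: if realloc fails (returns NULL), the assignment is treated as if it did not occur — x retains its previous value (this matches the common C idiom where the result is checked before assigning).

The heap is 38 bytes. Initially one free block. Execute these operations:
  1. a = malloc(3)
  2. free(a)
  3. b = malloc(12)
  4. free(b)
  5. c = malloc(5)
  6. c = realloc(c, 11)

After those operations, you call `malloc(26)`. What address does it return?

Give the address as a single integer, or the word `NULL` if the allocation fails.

Op 1: a = malloc(3) -> a = 0; heap: [0-2 ALLOC][3-37 FREE]
Op 2: free(a) -> (freed a); heap: [0-37 FREE]
Op 3: b = malloc(12) -> b = 0; heap: [0-11 ALLOC][12-37 FREE]
Op 4: free(b) -> (freed b); heap: [0-37 FREE]
Op 5: c = malloc(5) -> c = 0; heap: [0-4 ALLOC][5-37 FREE]
Op 6: c = realloc(c, 11) -> c = 0; heap: [0-10 ALLOC][11-37 FREE]
malloc(26): first-fit scan over [0-10 ALLOC][11-37 FREE] -> 11

Answer: 11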